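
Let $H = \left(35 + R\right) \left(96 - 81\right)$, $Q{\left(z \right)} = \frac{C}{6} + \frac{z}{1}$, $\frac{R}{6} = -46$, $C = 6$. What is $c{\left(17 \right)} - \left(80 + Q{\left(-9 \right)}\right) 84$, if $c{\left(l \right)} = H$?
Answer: $-9663$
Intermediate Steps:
$R = -276$ ($R = 6 \left(-46\right) = -276$)
$Q{\left(z \right)} = 1 + z$ ($Q{\left(z \right)} = \frac{6}{6} + \frac{z}{1} = 6 \cdot \frac{1}{6} + z 1 = 1 + z$)
$H = -3615$ ($H = \left(35 - 276\right) \left(96 - 81\right) = \left(-241\right) 15 = -3615$)
$c{\left(l \right)} = -3615$
$c{\left(17 \right)} - \left(80 + Q{\left(-9 \right)}\right) 84 = -3615 - \left(80 + \left(1 - 9\right)\right) 84 = -3615 - \left(80 - 8\right) 84 = -3615 - 72 \cdot 84 = -3615 - 6048 = -9663$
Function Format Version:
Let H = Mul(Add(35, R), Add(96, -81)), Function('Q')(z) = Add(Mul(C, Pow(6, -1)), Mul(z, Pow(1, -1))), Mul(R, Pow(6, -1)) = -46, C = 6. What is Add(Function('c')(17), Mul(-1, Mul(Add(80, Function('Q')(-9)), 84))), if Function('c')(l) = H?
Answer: -9663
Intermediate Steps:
R = -276 (R = Mul(6, -46) = -276)
Function('Q')(z) = Add(1, z) (Function('Q')(z) = Add(Mul(6, Pow(6, -1)), Mul(z, Pow(1, -1))) = Add(Mul(6, Rational(1, 6)), Mul(z, 1)) = Add(1, z))
H = -3615 (H = Mul(Add(35, -276), Add(96, -81)) = Mul(-241, 15) = -3615)
Function('c')(l) = -3615
Add(Function('c')(17), Mul(-1, Mul(Add(80, Function('Q')(-9)), 84))) = Add(-3615, Mul(-1, Mul(Add(80, Add(1, -9)), 84))) = Add(-3615, Mul(-1, Mul(Add(80, -8), 84))) = Add(-3615, Mul(-1, Mul(72, 84))) = Add(-3615, Mul(-1, 6048)) = Add(-3615, -6048) = -9663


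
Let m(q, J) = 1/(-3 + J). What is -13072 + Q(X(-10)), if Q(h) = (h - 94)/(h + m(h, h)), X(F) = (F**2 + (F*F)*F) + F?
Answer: -10859706180/830831 ≈ -13071.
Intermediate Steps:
X(F) = F + F**2 + F**3 (X(F) = (F**2 + F**2*F) + F = (F**2 + F**3) + F = F + F**2 + F**3)
Q(h) = (-94 + h)/(h + 1/(-3 + h)) (Q(h) = (h - 94)/(h + 1/(-3 + h)) = (-94 + h)/(h + 1/(-3 + h)))
-13072 + Q(X(-10)) = -13072 + (-94 - 10*(1 - 10 + (-10)**2))*(-3 - 10*(1 - 10 + (-10)**2))/(1 + (-10*(1 - 10 + (-10)**2))*(-3 - 10*(1 - 10 + (-10)**2))) = -13072 + (-94 - 10*(1 - 10 + 100))*(-3 - 10*(1 - 10 + 100))/(1 + (-10*(1 - 10 + 100))*(-3 - 10*(1 - 10 + 100))) = -13072 + (-94 - 10*91)*(-3 - 10*91)/(1 + (-10*91)*(-3 - 10*91)) = -13072 + (-94 - 910)*(-3 - 910)/(1 - 910*(-3 - 910)) = -13072 - 1004*(-913)/(1 - 910*(-913)) = -13072 - 1004*(-913)/(1 + 830830) = -13072 - 1004*(-913)/830831 = -13072 + (1/830831)*(-1004)*(-913) = -13072 + 916652/830831 = -10859706180/830831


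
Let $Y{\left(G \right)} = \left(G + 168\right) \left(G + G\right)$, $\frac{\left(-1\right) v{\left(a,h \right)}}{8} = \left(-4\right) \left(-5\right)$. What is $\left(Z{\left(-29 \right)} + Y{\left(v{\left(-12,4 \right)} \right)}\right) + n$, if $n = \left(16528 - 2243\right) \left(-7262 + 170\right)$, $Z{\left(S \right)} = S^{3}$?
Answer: $-101336169$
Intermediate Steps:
$v{\left(a,h \right)} = -160$ ($v{\left(a,h \right)} = - 8 \left(\left(-4\right) \left(-5\right)\right) = \left(-8\right) 20 = -160$)
$Y{\left(G \right)} = 2 G \left(168 + G\right)$ ($Y{\left(G \right)} = \left(168 + G\right) 2 G = 2 G \left(168 + G\right)$)
$n = -101309220$ ($n = 14285 \left(-7092\right) = -101309220$)
$\left(Z{\left(-29 \right)} + Y{\left(v{\left(-12,4 \right)} \right)}\right) + n = \left(\left(-29\right)^{3} + 2 \left(-160\right) \left(168 - 160\right)\right) - 101309220 = \left(-24389 + 2 \left(-160\right) 8\right) - 101309220 = \left(-24389 - 2560\right) - 101309220 = -26949 - 101309220 = -101336169$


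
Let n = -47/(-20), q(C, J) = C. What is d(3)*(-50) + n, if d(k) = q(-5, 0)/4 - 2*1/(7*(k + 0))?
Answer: 29237/420 ≈ 69.612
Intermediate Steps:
n = 47/20 (n = -47*(-1/20) = 47/20 ≈ 2.3500)
d(k) = -5/4 - 2/(7*k) (d(k) = -5/4 - 2*1/(7*(k + 0)) = -5*¼ - 2*1/(7*k) = -5/4 - 2/(7*k))
d(3)*(-50) + n = ((1/28)*(-8 - 35*3)/3)*(-50) + 47/20 = ((1/28)*(⅓)*(-8 - 105))*(-50) + 47/20 = ((1/28)*(⅓)*(-113))*(-50) + 47/20 = -113/84*(-50) + 47/20 = 2825/42 + 47/20 = 29237/420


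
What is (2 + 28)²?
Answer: 900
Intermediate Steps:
(2 + 28)² = 30² = 900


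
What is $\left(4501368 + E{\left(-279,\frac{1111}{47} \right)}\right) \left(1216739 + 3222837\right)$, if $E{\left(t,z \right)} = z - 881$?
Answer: $\frac{939076873824000}{47} \approx 1.998 \cdot 10^{13}$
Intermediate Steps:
$E{\left(t,z \right)} = -881 + z$
$\left(4501368 + E{\left(-279,\frac{1111}{47} \right)}\right) \left(1216739 + 3222837\right) = \left(4501368 - \left(881 - \frac{1111}{47}\right)\right) \left(1216739 + 3222837\right) = \left(4501368 + \left(-881 + 1111 \cdot \frac{1}{47}\right)\right) 4439576 = \left(4501368 + \left(-881 + \frac{1111}{47}\right)\right) 4439576 = \left(4501368 - \frac{40296}{47}\right) 4439576 = \frac{211524000}{47} \cdot 4439576 = \frac{939076873824000}{47}$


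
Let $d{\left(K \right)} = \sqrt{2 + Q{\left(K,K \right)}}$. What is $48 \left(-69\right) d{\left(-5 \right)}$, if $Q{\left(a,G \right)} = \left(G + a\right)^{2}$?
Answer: $- 3312 \sqrt{102} \approx -33450.0$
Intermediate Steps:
$d{\left(K \right)} = \sqrt{2 + 4 K^{2}}$ ($d{\left(K \right)} = \sqrt{2 + \left(K + K\right)^{2}} = \sqrt{2 + \left(2 K\right)^{2}} = \sqrt{2 + 4 K^{2}}$)
$48 \left(-69\right) d{\left(-5 \right)} = 48 \left(-69\right) \sqrt{2 + 4 \left(-5\right)^{2}} = - 3312 \sqrt{2 + 4 \cdot 25} = - 3312 \sqrt{2 + 100} = - 3312 \sqrt{102}$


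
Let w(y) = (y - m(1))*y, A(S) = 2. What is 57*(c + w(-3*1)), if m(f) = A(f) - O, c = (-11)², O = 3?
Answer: 7239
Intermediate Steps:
c = 121
m(f) = -1 (m(f) = 2 - 1*3 = 2 - 3 = -1)
w(y) = y*(1 + y) (w(y) = (y - 1*(-1))*y = (y + 1)*y = (1 + y)*y = y*(1 + y))
57*(c + w(-3*1)) = 57*(121 + (-3*1)*(1 - 3*1)) = 57*(121 - 3*(1 - 3)) = 57*(121 - 3*(-2)) = 57*(121 + 6) = 57*127 = 7239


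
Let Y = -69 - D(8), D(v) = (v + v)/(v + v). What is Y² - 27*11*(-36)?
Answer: 15592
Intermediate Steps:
D(v) = 1 (D(v) = (2*v)/((2*v)) = (2*v)*(1/(2*v)) = 1)
Y = -70 (Y = -69 - 1*1 = -69 - 1 = -70)
Y² - 27*11*(-36) = (-70)² - 27*11*(-36) = 4900 - 297*(-36) = 4900 + 10692 = 15592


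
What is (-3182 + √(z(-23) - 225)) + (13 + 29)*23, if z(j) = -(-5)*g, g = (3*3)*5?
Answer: -2216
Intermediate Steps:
g = 45 (g = 9*5 = 45)
z(j) = 225 (z(j) = -(-5)*45 = -5*(-45) = 225)
(-3182 + √(z(-23) - 225)) + (13 + 29)*23 = (-3182 + √(225 - 225)) + (13 + 29)*23 = (-3182 + √0) + 42*23 = (-3182 + 0) + 966 = -3182 + 966 = -2216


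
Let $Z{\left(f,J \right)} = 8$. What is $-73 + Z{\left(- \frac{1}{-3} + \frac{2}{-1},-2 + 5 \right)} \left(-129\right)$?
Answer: $-1105$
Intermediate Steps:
$-73 + Z{\left(- \frac{1}{-3} + \frac{2}{-1},-2 + 5 \right)} \left(-129\right) = -73 + 8 \left(-129\right) = -73 - 1032 = -1105$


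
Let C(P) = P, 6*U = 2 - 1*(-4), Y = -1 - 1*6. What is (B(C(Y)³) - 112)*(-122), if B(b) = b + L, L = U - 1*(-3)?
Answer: 55022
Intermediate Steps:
Y = -7 (Y = -1 - 6 = -7)
U = 1 (U = (2 - 1*(-4))/6 = (2 + 4)/6 = (⅙)*6 = 1)
L = 4 (L = 1 - 1*(-3) = 1 + 3 = 4)
B(b) = 4 + b (B(b) = b + 4 = 4 + b)
(B(C(Y)³) - 112)*(-122) = ((4 + (-7)³) - 112)*(-122) = ((4 - 343) - 112)*(-122) = (-339 - 112)*(-122) = -451*(-122) = 55022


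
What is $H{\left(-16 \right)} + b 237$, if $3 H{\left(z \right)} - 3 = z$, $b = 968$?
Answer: $\frac{688235}{3} \approx 2.2941 \cdot 10^{5}$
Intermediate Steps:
$H{\left(z \right)} = 1 + \frac{z}{3}$
$H{\left(-16 \right)} + b 237 = \left(1 + \frac{1}{3} \left(-16\right)\right) + 968 \cdot 237 = \left(1 - \frac{16}{3}\right) + 229416 = - \frac{13}{3} + 229416 = \frac{688235}{3}$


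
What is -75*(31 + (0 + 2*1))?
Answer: -2475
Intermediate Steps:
-75*(31 + (0 + 2*1)) = -75*(31 + (0 + 2)) = -75*(31 + 2) = -75*33 = -2475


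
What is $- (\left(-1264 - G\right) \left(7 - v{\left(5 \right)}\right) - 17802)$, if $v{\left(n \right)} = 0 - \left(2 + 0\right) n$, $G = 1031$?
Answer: $56817$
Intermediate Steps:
$v{\left(n \right)} = - 2 n$ ($v{\left(n \right)} = 0 - 2 n = - 2 n$)
$- (\left(-1264 - G\right) \left(7 - v{\left(5 \right)}\right) - 17802) = - (\left(-1264 - 1031\right) \left(7 - \left(-2\right) 5\right) - 17802) = - (\left(-1264 - 1031\right) \left(7 - -10\right) - 17802) = - (- 2295 \left(7 + 10\right) - 17802) = - (\left(-2295\right) 17 - 17802) = - (-39015 - 17802) = \left(-1\right) \left(-56817\right) = 56817$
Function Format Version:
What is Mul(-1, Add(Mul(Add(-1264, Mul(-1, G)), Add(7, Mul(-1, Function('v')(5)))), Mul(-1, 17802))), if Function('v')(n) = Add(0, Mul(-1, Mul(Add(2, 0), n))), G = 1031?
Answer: 56817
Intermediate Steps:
Function('v')(n) = Mul(-2, n) (Function('v')(n) = Add(0, Mul(-1, Mul(2, n))) = Add(0, Mul(-2, n)) = Mul(-2, n))
Mul(-1, Add(Mul(Add(-1264, Mul(-1, G)), Add(7, Mul(-1, Function('v')(5)))), Mul(-1, 17802))) = Mul(-1, Add(Mul(Add(-1264, Mul(-1, 1031)), Add(7, Mul(-1, Mul(-2, 5)))), Mul(-1, 17802))) = Mul(-1, Add(Mul(Add(-1264, -1031), Add(7, Mul(-1, -10))), -17802)) = Mul(-1, Add(Mul(-2295, Add(7, 10)), -17802)) = Mul(-1, Add(Mul(-2295, 17), -17802)) = Mul(-1, Add(-39015, -17802)) = Mul(-1, -56817) = 56817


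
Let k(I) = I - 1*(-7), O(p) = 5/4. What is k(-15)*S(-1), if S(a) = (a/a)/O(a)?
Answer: -32/5 ≈ -6.4000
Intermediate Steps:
O(p) = 5/4 (O(p) = 5*(¼) = 5/4)
S(a) = ⅘ (S(a) = (a/a)/(5/4) = 1*(⅘) = ⅘)
k(I) = 7 + I (k(I) = I + 7 = 7 + I)
k(-15)*S(-1) = (7 - 15)*(⅘) = -8*⅘ = -32/5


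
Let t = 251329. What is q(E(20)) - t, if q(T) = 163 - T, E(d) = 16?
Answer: -251182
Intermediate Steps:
q(E(20)) - t = (163 - 1*16) - 1*251329 = (163 - 16) - 251329 = 147 - 251329 = -251182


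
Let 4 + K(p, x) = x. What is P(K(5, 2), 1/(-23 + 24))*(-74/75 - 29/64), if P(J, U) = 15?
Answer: -6911/320 ≈ -21.597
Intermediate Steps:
K(p, x) = -4 + x
P(K(5, 2), 1/(-23 + 24))*(-74/75 - 29/64) = 15*(-74/75 - 29/64) = 15*(-6911/4800) = -6911/320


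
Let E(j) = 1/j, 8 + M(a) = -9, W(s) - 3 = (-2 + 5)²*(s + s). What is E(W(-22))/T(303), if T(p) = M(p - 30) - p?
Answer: 1/125760 ≈ 7.9516e-6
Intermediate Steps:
W(s) = 3 + 18*s (W(s) = 3 + (-2 + 5)²*(s + s) = 3 + 3²*(2*s) = 3 + 9*(2*s) = 3 + 18*s)
M(a) = -17 (M(a) = -8 - 9 = -17)
T(p) = -17 - p
E(W(-22))/T(303) = 1/((3 + 18*(-22))*(-17 - 1*303)) = 1/((3 - 396)*(-17 - 303)) = 1/(-393*(-320)) = -1/393*(-1/320) = 1/125760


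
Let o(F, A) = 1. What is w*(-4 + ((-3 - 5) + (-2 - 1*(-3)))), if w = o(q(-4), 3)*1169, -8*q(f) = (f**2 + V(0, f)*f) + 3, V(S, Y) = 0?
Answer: -12859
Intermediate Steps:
q(f) = -3/8 - f**2/8 (q(f) = -((f**2 + 0*f) + 3)/8 = -((f**2 + 0) + 3)/8 = -(f**2 + 3)/8 = -(3 + f**2)/8 = -3/8 - f**2/8)
w = 1169 (w = 1*1169 = 1169)
w*(-4 + ((-3 - 5) + (-2 - 1*(-3)))) = 1169*(-4 + ((-3 - 5) + (-2 - 1*(-3)))) = 1169*(-4 + (-8 + (-2 + 3))) = 1169*(-4 + (-8 + 1)) = 1169*(-4 - 7) = 1169*(-11) = -12859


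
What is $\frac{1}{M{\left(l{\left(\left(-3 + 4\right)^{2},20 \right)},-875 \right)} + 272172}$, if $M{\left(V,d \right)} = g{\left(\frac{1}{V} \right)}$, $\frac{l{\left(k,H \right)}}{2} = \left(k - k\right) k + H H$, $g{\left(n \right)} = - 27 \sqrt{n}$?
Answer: $\frac{72579200}{19754026022157} + \frac{60 \sqrt{2}}{6584675340719} \approx 3.6742 \cdot 10^{-6}$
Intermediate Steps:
$l{\left(k,H \right)} = 2 H^{2}$ ($l{\left(k,H \right)} = 2 \left(\left(k - k\right) k + H H\right) = 2 \left(0 k + H^{2}\right) = 2 \left(0 + H^{2}\right) = 2 H^{2}$)
$M{\left(V,d \right)} = - 27 \sqrt{\frac{1}{V}}$
$\frac{1}{M{\left(l{\left(\left(-3 + 4\right)^{2},20 \right)},-875 \right)} + 272172} = \frac{1}{- 27 \sqrt{\frac{1}{2 \cdot 20^{2}}} + 272172} = \frac{1}{- 27 \sqrt{\frac{1}{2 \cdot 400}} + 272172} = \frac{1}{- 27 \sqrt{\frac{1}{800}} + 272172} = \frac{1}{- \frac{27}{20 \sqrt{2}} + 272172} = \frac{1}{- 27 \frac{\sqrt{2}}{40} + 272172} = \frac{1}{- \frac{27 \sqrt{2}}{40} + 272172} = \frac{1}{272172 - \frac{27 \sqrt{2}}{40}}$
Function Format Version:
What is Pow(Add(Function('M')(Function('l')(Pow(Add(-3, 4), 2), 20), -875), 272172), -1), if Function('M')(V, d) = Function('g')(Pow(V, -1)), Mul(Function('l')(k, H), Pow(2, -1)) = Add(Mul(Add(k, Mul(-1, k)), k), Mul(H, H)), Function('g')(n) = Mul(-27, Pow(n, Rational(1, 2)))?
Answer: Add(Rational(72579200, 19754026022157), Mul(Rational(60, 6584675340719), Pow(2, Rational(1, 2)))) ≈ 3.6742e-6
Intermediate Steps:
Function('l')(k, H) = Mul(2, Pow(H, 2)) (Function('l')(k, H) = Mul(2, Add(Mul(Add(k, Mul(-1, k)), k), Mul(H, H))) = Mul(2, Add(Mul(0, k), Pow(H, 2))) = Mul(2, Add(0, Pow(H, 2))) = Mul(2, Pow(H, 2)))
Function('M')(V, d) = Mul(-27, Pow(Pow(V, -1), Rational(1, 2)))
Pow(Add(Function('M')(Function('l')(Pow(Add(-3, 4), 2), 20), -875), 272172), -1) = Pow(Add(Mul(-27, Pow(Pow(Mul(2, Pow(20, 2)), -1), Rational(1, 2))), 272172), -1) = Pow(Add(Mul(-27, Pow(Pow(Mul(2, 400), -1), Rational(1, 2))), 272172), -1) = Pow(Add(Mul(-27, Pow(Pow(800, -1), Rational(1, 2))), 272172), -1) = Pow(Add(Mul(-27, Pow(Rational(1, 800), Rational(1, 2))), 272172), -1) = Pow(Add(Mul(-27, Mul(Rational(1, 40), Pow(2, Rational(1, 2)))), 272172), -1) = Pow(Add(Mul(Rational(-27, 40), Pow(2, Rational(1, 2))), 272172), -1) = Pow(Add(272172, Mul(Rational(-27, 40), Pow(2, Rational(1, 2)))), -1)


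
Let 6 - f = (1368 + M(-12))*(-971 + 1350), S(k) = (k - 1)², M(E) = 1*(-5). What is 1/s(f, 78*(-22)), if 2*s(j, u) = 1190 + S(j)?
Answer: 1/133423316187 ≈ 7.4949e-12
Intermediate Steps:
M(E) = -5
S(k) = (-1 + k)²
f = -516571 (f = 6 - (1368 - 5)*(-971 + 1350) = 6 - 1363*379 = 6 - 1*516577 = 6 - 516577 = -516571)
s(j, u) = 595 + (-1 + j)²/2 (s(j, u) = (1190 + (-1 + j)²)/2 = 595 + (-1 + j)²/2)
1/s(f, 78*(-22)) = 1/(595 + (-1 - 516571)²/2) = 1/(595 + (½)*(-516572)²) = 1/(595 + (½)*266846631184) = 1/(595 + 133423315592) = 1/133423316187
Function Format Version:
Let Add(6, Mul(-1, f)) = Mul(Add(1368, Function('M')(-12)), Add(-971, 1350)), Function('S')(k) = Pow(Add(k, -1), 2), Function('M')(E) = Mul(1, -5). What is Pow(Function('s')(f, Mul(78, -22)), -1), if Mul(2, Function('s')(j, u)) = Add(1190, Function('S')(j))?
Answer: Rational(1, 133423316187) ≈ 7.4949e-12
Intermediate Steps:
Function('M')(E) = -5
Function('S')(k) = Pow(Add(-1, k), 2)
f = -516571 (f = Add(6, Mul(-1, Mul(Add(1368, -5), Add(-971, 1350)))) = Add(6, Mul(-1, Mul(1363, 379))) = Add(6, Mul(-1, 516577)) = Add(6, -516577) = -516571)
Function('s')(j, u) = Add(595, Mul(Rational(1, 2), Pow(Add(-1, j), 2))) (Function('s')(j, u) = Mul(Rational(1, 2), Add(1190, Pow(Add(-1, j), 2))) = Add(595, Mul(Rational(1, 2), Pow(Add(-1, j), 2))))
Pow(Function('s')(f, Mul(78, -22)), -1) = Pow(Add(595, Mul(Rational(1, 2), Pow(Add(-1, -516571), 2))), -1) = Pow(Add(595, Mul(Rational(1, 2), Pow(-516572, 2))), -1) = Pow(Add(595, Mul(Rational(1, 2), 266846631184)), -1) = Pow(Add(595, 133423315592), -1) = Pow(133423316187, -1) = Rational(1, 133423316187)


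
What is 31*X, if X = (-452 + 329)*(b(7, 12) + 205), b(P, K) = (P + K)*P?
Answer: -1288794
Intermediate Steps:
b(P, K) = P*(K + P) (b(P, K) = (K + P)*P = P*(K + P))
X = -41574 (X = (-452 + 329)*(7*(12 + 7) + 205) = -123*(7*19 + 205) = -123*(133 + 205) = -123*338 = -41574)
31*X = 31*(-41574) = -1288794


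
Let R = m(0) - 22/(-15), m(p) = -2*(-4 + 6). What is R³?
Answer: -54872/3375 ≈ -16.258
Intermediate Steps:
m(p) = -4 (m(p) = -2*2 = -4)
R = -38/15 (R = -4 - 22/(-15) = -4 - 22*(-1/15) = -4 + 22/15 = -38/15 ≈ -2.5333)
R³ = (-38/15)³ = -54872/3375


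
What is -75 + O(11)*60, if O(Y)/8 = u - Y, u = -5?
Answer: -7755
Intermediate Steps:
O(Y) = -40 - 8*Y (O(Y) = 8*(-5 - Y) = -40 - 8*Y)
-75 + O(11)*60 = -75 + (-40 - 8*11)*60 = -75 + (-40 - 88)*60 = -75 - 128*60 = -75 - 7680 = -7755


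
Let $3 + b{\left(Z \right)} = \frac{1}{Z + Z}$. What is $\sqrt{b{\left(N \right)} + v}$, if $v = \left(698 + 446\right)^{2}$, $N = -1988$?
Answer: $\frac{\sqrt{5172301272558}}{1988} \approx 1144.0$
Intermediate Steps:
$b{\left(Z \right)} = -3 + \frac{1}{2 Z}$ ($b{\left(Z \right)} = -3 + \frac{1}{Z + Z} = -3 + \frac{1}{2 Z}$)
$v = 1308736$ ($v = 1144^{2} = 1308736$)
$\sqrt{b{\left(N \right)} + v} = \sqrt{\left(-3 + \frac{1}{2 \left(-1988\right)}\right) + 1308736} = \sqrt{\left(-3 + \frac{1}{2} \left(- \frac{1}{1988}\right)\right) + 1308736} = \sqrt{\left(-3 - \frac{1}{3976}\right) + 1308736} = \sqrt{- \frac{11929}{3976} + 1308736} = \sqrt{\frac{5203522407}{3976}} = \frac{\sqrt{5172301272558}}{1988}$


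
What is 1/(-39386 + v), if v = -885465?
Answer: -1/924851 ≈ -1.0813e-6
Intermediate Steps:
1/(-39386 + v) = 1/(-39386 - 885465) = 1/(-924851) = -1/924851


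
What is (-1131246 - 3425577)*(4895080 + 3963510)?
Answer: -40367026659570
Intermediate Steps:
(-1131246 - 3425577)*(4895080 + 3963510) = -4556823*8858590 = -40367026659570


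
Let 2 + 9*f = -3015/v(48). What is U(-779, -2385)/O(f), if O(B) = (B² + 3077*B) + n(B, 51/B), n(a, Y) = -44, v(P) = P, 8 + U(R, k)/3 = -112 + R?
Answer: 55924992/459319271 ≈ 0.12176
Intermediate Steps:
U(R, k) = -360 + 3*R (U(R, k) = -24 + 3*(-112 + R) = -24 + (-336 + 3*R) = -360 + 3*R)
f = -1037/144 (f = -2/9 + (-3015/48)/9 = -2/9 + (-3015*1/48)/9 = -2/9 + (⅑)*(-1005/16) = -2/9 - 335/48 = -1037/144 ≈ -7.2014)
O(B) = -44 + B² + 3077*B (O(B) = (B² + 3077*B) - 44 = -44 + B² + 3077*B)
U(-779, -2385)/O(f) = (-360 + 3*(-779))/(-44 + (-1037/144)² + 3077*(-1037/144)) = (-360 - 2337)/(-44 + 1075369/20736 - 3190849/144) = -2697/(-459319271/20736) = -2697*(-20736/459319271) = 55924992/459319271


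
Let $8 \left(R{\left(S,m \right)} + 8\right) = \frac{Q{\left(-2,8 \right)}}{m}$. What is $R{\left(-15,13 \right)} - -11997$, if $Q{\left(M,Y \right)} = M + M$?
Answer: $\frac{311713}{26} \approx 11989.0$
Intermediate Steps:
$Q{\left(M,Y \right)} = 2 M$
$R{\left(S,m \right)} = -8 - \frac{1}{2 m}$ ($R{\left(S,m \right)} = -8 + \frac{2 \left(-2\right) \frac{1}{m}}{8} = -8 + \frac{\left(-4\right) \frac{1}{m}}{8} = -8 - \frac{1}{2 m}$)
$R{\left(-15,13 \right)} - -11997 = \left(-8 - \frac{1}{2 \cdot 13}\right) - -11997 = \left(-8 - \frac{1}{26}\right) + 11997 = - \frac{209}{26} + 11997 = \frac{311713}{26}$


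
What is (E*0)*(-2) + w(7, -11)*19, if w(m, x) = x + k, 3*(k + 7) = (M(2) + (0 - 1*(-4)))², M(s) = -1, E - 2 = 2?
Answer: -285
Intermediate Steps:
E = 4 (E = 2 + 2 = 4)
k = -4 (k = -7 + (-1 + (0 - 1*(-4)))²/3 = -7 + (-1 + (0 + 4))²/3 = -7 + (-1 + 4)²/3 = -7 + (⅓)*3² = -7 + (⅓)*9 = -7 + 3 = -4)
w(m, x) = -4 + x (w(m, x) = x - 4 = -4 + x)
(E*0)*(-2) + w(7, -11)*19 = (4*0)*(-2) + (-4 - 11)*19 = 0*(-2) - 15*19 = 0 - 285 = -285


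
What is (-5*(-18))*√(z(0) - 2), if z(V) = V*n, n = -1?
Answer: 90*I*√2 ≈ 127.28*I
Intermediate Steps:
z(V) = -V (z(V) = V*(-1) = -V)
(-5*(-18))*√(z(0) - 2) = (-5*(-18))*√(-1*0 - 2) = 90*√(0 - 2) = 90*√(-2) = 90*(I*√2) = 90*I*√2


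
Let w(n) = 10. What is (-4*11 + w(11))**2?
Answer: 1156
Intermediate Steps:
(-4*11 + w(11))**2 = (-4*11 + 10)**2 = (-44 + 10)**2 = (-34)**2 = 1156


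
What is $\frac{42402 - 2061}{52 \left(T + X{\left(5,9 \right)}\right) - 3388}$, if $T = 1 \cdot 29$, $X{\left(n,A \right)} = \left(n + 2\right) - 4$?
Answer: $- \frac{40341}{1724} \approx -23.4$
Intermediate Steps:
$X{\left(n,A \right)} = -2 + n$ ($X{\left(n,A \right)} = \left(2 + n\right) - 4 = -2 + n$)
$T = 29$
$\frac{42402 - 2061}{52 \left(T + X{\left(5,9 \right)}\right) - 3388} = \frac{42402 - 2061}{52 \left(29 + \left(-2 + 5\right)\right) - 3388} = \frac{40341}{52 \left(29 + 3\right) - 3388} = \frac{40341}{52 \cdot 32 - 3388} = \frac{40341}{1664 - 3388} = \frac{40341}{-1724} = 40341 \left(- \frac{1}{1724}\right) = - \frac{40341}{1724}$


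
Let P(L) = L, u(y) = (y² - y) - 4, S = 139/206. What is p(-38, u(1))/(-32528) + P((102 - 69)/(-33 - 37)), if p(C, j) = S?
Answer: -110567537/234526880 ≈ -0.47145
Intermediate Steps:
S = 139/206 (S = 139*(1/206) = 139/206 ≈ 0.67476)
u(y) = -4 + y² - y
p(C, j) = 139/206
p(-38, u(1))/(-32528) + P((102 - 69)/(-33 - 37)) = (139/206)/(-32528) + (102 - 69)/(-33 - 37) = (139/206)*(-1/32528) + 33/(-70) = -139/6700768 + 33*(-1/70) = -139/6700768 - 33/70 = -110567537/234526880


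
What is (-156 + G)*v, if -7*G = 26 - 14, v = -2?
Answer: 2208/7 ≈ 315.43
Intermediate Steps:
G = -12/7 (G = -(26 - 14)/7 = -1/7*12 = -12/7 ≈ -1.7143)
(-156 + G)*v = (-156 - 12/7)*(-2) = -1104/7*(-2) = 2208/7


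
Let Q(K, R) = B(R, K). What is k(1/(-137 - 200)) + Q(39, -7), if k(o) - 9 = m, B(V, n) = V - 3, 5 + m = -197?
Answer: -203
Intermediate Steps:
m = -202 (m = -5 - 197 = -202)
B(V, n) = -3 + V
k(o) = -193 (k(o) = 9 - 202 = -193)
Q(K, R) = -3 + R
k(1/(-137 - 200)) + Q(39, -7) = -193 + (-3 - 7) = -193 - 10 = -203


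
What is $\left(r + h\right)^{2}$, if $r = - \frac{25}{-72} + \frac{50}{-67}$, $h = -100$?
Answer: $\frac{234570705625}{23270976} \approx 10080.0$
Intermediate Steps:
$r = - \frac{1925}{4824}$ ($r = \left(-25\right) \left(- \frac{1}{72}\right) + 50 \left(- \frac{1}{67}\right) = \frac{25}{72} - \frac{50}{67} = - \frac{1925}{4824} \approx -0.39905$)
$\left(r + h\right)^{2} = \left(- \frac{1925}{4824} - 100\right)^{2} = \left(- \frac{484325}{4824}\right)^{2} = \frac{234570705625}{23270976}$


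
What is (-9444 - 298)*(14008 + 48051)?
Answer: -604578778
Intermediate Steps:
(-9444 - 298)*(14008 + 48051) = -9742*62059 = -604578778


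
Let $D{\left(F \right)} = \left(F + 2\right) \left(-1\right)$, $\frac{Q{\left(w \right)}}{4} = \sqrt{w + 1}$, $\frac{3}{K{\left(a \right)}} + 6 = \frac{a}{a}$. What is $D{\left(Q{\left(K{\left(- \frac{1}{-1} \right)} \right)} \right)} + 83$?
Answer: $81 - \frac{4 \sqrt{10}}{5} \approx 78.47$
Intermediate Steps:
$K{\left(a \right)} = - \frac{3}{5}$ ($K{\left(a \right)} = \frac{3}{-6 + \frac{a}{a}} = \frac{3}{-6 + 1} = \frac{3}{-5} = 3 \left(- \frac{1}{5}\right) = - \frac{3}{5}$)
$Q{\left(w \right)} = 4 \sqrt{1 + w}$ ($Q{\left(w \right)} = 4 \sqrt{w + 1} = 4 \sqrt{1 + w}$)
$D{\left(F \right)} = -2 - F$ ($D{\left(F \right)} = \left(2 + F\right) \left(-1\right) = -2 - F$)
$D{\left(Q{\left(K{\left(- \frac{1}{-1} \right)} \right)} \right)} + 83 = \left(-2 - 4 \sqrt{1 - \frac{3}{5}}\right) + 83 = \left(-2 - 4 \sqrt{\frac{2}{5}}\right) + 83 = \left(-2 - 4 \frac{\sqrt{10}}{5}\right) + 83 = \left(-2 - \frac{4 \sqrt{10}}{5}\right) + 83 = 81 - \frac{4 \sqrt{10}}{5}$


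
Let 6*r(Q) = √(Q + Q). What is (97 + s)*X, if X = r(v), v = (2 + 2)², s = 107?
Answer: 136*√2 ≈ 192.33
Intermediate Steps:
v = 16 (v = 4² = 16)
r(Q) = √2*√Q/6 (r(Q) = √(Q + Q)/6 = √(2*Q)/6 = (√2*√Q)/6 = √2*√Q/6)
X = 2*√2/3 (X = √2*√16/6 = (⅙)*√2*4 = 2*√2/3 ≈ 0.94281)
(97 + s)*X = (97 + 107)*(2*√2/3) = 204*(2*√2/3) = 136*√2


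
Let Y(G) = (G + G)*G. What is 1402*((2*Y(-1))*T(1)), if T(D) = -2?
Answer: -11216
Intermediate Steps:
Y(G) = 2*G² (Y(G) = (2*G)*G = 2*G²)
1402*((2*Y(-1))*T(1)) = 1402*((2*(2*(-1)²))*(-2)) = 1402*((2*(2*1))*(-2)) = 1402*((2*2)*(-2)) = 1402*(4*(-2)) = 1402*(-8) = -11216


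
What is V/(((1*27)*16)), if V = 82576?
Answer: 5161/27 ≈ 191.15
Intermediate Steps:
V/(((1*27)*16)) = 82576/(((1*27)*16)) = 82576/((27*16)) = 82576/432 = 82576*(1/432) = 5161/27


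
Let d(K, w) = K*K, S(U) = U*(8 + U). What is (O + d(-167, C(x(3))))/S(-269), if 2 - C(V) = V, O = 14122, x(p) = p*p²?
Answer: 42011/70209 ≈ 0.59837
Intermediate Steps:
x(p) = p³
C(V) = 2 - V
d(K, w) = K²
(O + d(-167, C(x(3))))/S(-269) = (14122 + (-167)²)/((-269*(8 - 269))) = (14122 + 27889)/((-269*(-261))) = 42011/70209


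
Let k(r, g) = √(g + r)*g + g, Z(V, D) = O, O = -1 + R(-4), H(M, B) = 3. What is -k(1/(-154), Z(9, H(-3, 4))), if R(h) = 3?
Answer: -2 - √47278/77 ≈ -4.8238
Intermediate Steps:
O = 2 (O = -1 + 3 = 2)
Z(V, D) = 2
k(r, g) = g + g*√(g + r) (k(r, g) = g*√(g + r) + g = g + g*√(g + r))
-k(1/(-154), Z(9, H(-3, 4))) = -2*(1 + √(2 + 1/(-154))) = -2*(1 + √(2 - 1/154)) = -2*(1 + √(307/154)) = -2*(1 + √47278/154) = -(2 + √47278/77) = -2 - √47278/77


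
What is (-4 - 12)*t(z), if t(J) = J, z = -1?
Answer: 16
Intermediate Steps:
(-4 - 12)*t(z) = (-4 - 12)*(-1) = -16*(-1) = 16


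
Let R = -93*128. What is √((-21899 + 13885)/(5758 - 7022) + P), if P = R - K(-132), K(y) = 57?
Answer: I*√1193744510/316 ≈ 109.34*I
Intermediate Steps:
R = -11904
P = -11961 (P = -11904 - 1*57 = -11904 - 57 = -11961)
√((-21899 + 13885)/(5758 - 7022) + P) = √((-21899 + 13885)/(5758 - 7022) - 11961) = √(-8014/(-1264) - 11961) = √(-8014*(-1/1264) - 11961) = √(4007/632 - 11961) = √(-7555345/632) = I*√1193744510/316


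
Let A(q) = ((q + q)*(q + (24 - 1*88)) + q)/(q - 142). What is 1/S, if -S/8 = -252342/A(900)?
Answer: 41825/42505608 ≈ 0.00098399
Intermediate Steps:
A(q) = (q + 2*q*(-64 + q))/(-142 + q) (A(q) = ((2*q)*(q + (24 - 88)) + q)/(-142 + q) = ((2*q)*(q - 64) + q)/(-142 + q) = ((2*q)*(-64 + q) + q)/(-142 + q) = (2*q*(-64 + q) + q)/(-142 + q) = (q + 2*q*(-64 + q))/(-142 + q))
S = 42505608/41825 (S = -(-2018736)/(900*(-127 + 2*900)/(-142 + 900)) = -(-2018736)/(900*(-127 + 1800)/758) = -(-2018736)/(900*(1/758)*1673) = -(-2018736)/752850/379 = -(-2018736)*379/752850 = -8*(-5313201/41825) = 42505608/41825 ≈ 1016.3)
1/S = 1/(42505608/41825) = 41825/42505608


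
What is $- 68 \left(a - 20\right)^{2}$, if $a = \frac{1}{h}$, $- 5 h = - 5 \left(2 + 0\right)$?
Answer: $-25857$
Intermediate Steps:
$h = 2$ ($h = - \frac{\left(-5\right) \left(2 + 0\right)}{5} = - \frac{\left(-5\right) 2}{5} = \left(- \frac{1}{5}\right) \left(-10\right) = 2$)
$a = \frac{1}{2} \approx 0.5$
$- 68 \left(a - 20\right)^{2} = - 68 \left(\frac{1}{2} - 20\right)^{2} = - 68 \left(- \frac{39}{2}\right)^{2} = \left(-68\right) \frac{1521}{4} = -25857$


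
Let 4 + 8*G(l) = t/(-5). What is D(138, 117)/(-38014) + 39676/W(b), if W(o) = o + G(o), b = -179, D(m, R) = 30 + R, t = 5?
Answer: -12066158951/54626118 ≈ -220.89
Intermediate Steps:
G(l) = -5/8 (G(l) = -1/2 + (5/(-5))/8 = -1/2 + (5*(-1/5))/8 = -1/2 + (1/8)*(-1) = -1/2 - 1/8 = -5/8)
W(o) = -5/8 + o (W(o) = o - 5/8 = -5/8 + o)
D(138, 117)/(-38014) + 39676/W(b) = (30 + 117)/(-38014) + 39676/(-5/8 - 179) = 147*(-1/38014) + 39676/(-1437/8) = -147/38014 + 39676*(-8/1437) = -147/38014 - 317408/1437 = -12066158951/54626118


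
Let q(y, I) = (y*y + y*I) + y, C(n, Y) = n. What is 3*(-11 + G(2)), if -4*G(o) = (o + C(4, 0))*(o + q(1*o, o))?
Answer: -87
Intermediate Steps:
q(y, I) = y + y² + I*y (q(y, I) = (y² + I*y) + y = y + y² + I*y)
G(o) = -(4 + o)*(o + o*(1 + 2*o))/4 (G(o) = -(o + 4)*(o + (1*o)*(1 + o + 1*o))/4 = -(4 + o)*(o + o*(1 + o + o))/4 = -(4 + o)*(o + o*(1 + 2*o))/4)
3*(-11 + G(2)) = 3*(-11 + (½)*2*(-4 - 1*2² - 5*2)) = 3*(-11 + (½)*2*(-4 - 1*4 - 10)) = 3*(-11 + (½)*2*(-4 - 4 - 10)) = 3*(-11 + (½)*2*(-18)) = 3*(-11 - 18) = 3*(-29) = -87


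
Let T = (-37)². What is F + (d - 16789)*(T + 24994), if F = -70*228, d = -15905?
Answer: -861927882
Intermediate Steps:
F = -15960
T = 1369
F + (d - 16789)*(T + 24994) = -15960 + (-15905 - 16789)*(1369 + 24994) = -15960 - 32694*26363 = -15960 - 861911922 = -861927882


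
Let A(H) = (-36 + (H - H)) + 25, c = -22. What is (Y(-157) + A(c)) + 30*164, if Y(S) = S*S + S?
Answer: 29401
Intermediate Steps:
A(H) = -11 (A(H) = (-36 + 0) + 25 = -36 + 25 = -11)
Y(S) = S + S**2 (Y(S) = S**2 + S = S + S**2)
(Y(-157) + A(c)) + 30*164 = (-157*(1 - 157) - 11) + 30*164 = (-157*(-156) - 11) + 4920 = (24492 - 11) + 4920 = 24481 + 4920 = 29401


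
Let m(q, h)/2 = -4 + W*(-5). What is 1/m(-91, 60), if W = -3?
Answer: 1/22 ≈ 0.045455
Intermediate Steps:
m(q, h) = 22 (m(q, h) = 2*(-4 - 3*(-5)) = 2*(-4 + 15) = 2*11 = 22)
1/m(-91, 60) = 1/22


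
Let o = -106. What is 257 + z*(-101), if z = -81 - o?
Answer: -2268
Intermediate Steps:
z = 25 (z = -81 - 1*(-106) = -81 + 106 = 25)
257 + z*(-101) = 257 + 25*(-101) = 257 - 2525 = -2268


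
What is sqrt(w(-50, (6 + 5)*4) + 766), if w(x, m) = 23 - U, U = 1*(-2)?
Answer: sqrt(791) ≈ 28.125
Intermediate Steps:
U = -2
w(x, m) = 25 (w(x, m) = 23 - 1*(-2) = 23 + 2 = 25)
sqrt(w(-50, (6 + 5)*4) + 766) = sqrt(25 + 766) = sqrt(791)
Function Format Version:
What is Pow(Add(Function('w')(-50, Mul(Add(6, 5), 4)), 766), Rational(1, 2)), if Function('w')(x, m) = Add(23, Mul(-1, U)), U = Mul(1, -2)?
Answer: Pow(791, Rational(1, 2)) ≈ 28.125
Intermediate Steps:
U = -2
Function('w')(x, m) = 25 (Function('w')(x, m) = Add(23, Mul(-1, -2)) = Add(23, 2) = 25)
Pow(Add(Function('w')(-50, Mul(Add(6, 5), 4)), 766), Rational(1, 2)) = Pow(Add(25, 766), Rational(1, 2)) = Pow(791, Rational(1, 2))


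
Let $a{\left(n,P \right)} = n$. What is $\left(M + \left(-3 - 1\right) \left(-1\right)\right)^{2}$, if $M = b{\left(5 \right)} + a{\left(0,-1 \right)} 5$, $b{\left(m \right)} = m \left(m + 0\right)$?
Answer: $841$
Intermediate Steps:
$b{\left(m \right)} = m^{2}$ ($b{\left(m \right)} = m m = m^{2}$)
$M = 25$ ($M = 5^{2} + 0 \cdot 5 = 25 + 0 = 25$)
$\left(M + \left(-3 - 1\right) \left(-1\right)\right)^{2} = \left(25 + \left(-3 - 1\right) \left(-1\right)\right)^{2} = \left(25 - -4\right)^{2} = \left(25 + 4\right)^{2} = 29^{2} = 841$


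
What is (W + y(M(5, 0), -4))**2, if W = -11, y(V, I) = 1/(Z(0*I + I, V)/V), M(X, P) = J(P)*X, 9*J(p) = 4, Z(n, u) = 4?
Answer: 8836/81 ≈ 109.09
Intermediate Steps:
J(p) = 4/9 (J(p) = (1/9)*4 = 4/9)
M(X, P) = 4*X/9
y(V, I) = V/4 (y(V, I) = 1/(4/V) = V/4)
(W + y(M(5, 0), -4))**2 = (-11 + ((4/9)*5)/4)**2 = (-11 + (1/4)*(20/9))**2 = (-11 + 5/9)**2 = (-94/9)**2 = 8836/81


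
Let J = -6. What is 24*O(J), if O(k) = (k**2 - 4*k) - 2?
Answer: 1392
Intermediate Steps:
O(k) = -2 + k**2 - 4*k
24*O(J) = 24*(-2 + (-6)**2 - 4*(-6)) = 24*(-2 + 36 + 24) = 24*58 = 1392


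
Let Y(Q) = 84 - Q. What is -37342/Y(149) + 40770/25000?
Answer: 18724001/32500 ≈ 576.12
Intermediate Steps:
-37342/Y(149) + 40770/25000 = -37342/(84 - 1*149) + 40770/25000 = -37342/(84 - 149) + 40770*(1/25000) = -37342/(-65) + 4077/2500 = -37342*(-1/65) + 4077/2500 = 37342/65 + 4077/2500 = 18724001/32500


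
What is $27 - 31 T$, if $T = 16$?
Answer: $-469$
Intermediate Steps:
$27 - 31 T = 27 - 496 = -469$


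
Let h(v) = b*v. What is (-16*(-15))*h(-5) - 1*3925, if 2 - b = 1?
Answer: -5125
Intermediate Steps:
b = 1 (b = 2 - 1*1 = 2 - 1 = 1)
h(v) = v (h(v) = 1*v = v)
(-16*(-15))*h(-5) - 1*3925 = -16*(-15)*(-5) - 1*3925 = 240*(-5) - 3925 = -1200 - 3925 = -5125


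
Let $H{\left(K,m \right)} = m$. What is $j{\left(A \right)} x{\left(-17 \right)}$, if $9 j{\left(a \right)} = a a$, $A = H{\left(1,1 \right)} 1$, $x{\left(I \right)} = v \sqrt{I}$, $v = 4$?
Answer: $\frac{4 i \sqrt{17}}{9} \approx 1.8325 i$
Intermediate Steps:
$x{\left(I \right)} = 4 \sqrt{I}$
$A = 1$ ($A = 1 \cdot 1 = 1$)
$j{\left(a \right)} = \frac{a^{2}}{9}$ ($j{\left(a \right)} = \frac{a a}{9} = \frac{a^{2}}{9}$)
$j{\left(A \right)} x{\left(-17 \right)} = \frac{1^{2}}{9} \cdot 4 \sqrt{-17} = \frac{1}{9} \cdot 1 \cdot 4 i \sqrt{17} = \frac{4 i \sqrt{17}}{9}$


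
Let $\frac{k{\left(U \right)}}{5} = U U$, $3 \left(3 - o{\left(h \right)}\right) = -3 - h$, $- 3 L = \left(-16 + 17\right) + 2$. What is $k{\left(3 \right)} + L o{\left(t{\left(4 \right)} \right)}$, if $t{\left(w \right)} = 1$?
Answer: $\frac{122}{3} \approx 40.667$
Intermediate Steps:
$L = -1$ ($L = - \frac{\left(-16 + 17\right) + 2}{3} = - \frac{1 + 2}{3} = \left(- \frac{1}{3}\right) 3 = -1$)
$o{\left(h \right)} = 4 + \frac{h}{3}$ ($o{\left(h \right)} = 3 - \frac{-3 - h}{3} = 3 + \left(1 + \frac{h}{3}\right) = 4 + \frac{h}{3}$)
$k{\left(U \right)} = 5 U^{2}$ ($k{\left(U \right)} = 5 U U = 5 U^{2}$)
$k{\left(3 \right)} + L o{\left(t{\left(4 \right)} \right)} = 5 \cdot 3^{2} - \left(4 + \frac{1}{3} \cdot 1\right) = 5 \cdot 9 - \left(4 + \frac{1}{3}\right) = 45 - \frac{13}{3} = \frac{122}{3}$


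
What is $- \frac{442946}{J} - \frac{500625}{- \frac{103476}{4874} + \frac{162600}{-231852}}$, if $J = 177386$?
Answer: $\frac{2090448616156252321}{91588937138864} \approx 22824.0$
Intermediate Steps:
$- \frac{442946}{J} - \frac{500625}{- \frac{103476}{4874} + \frac{162600}{-231852}} = - \frac{442946}{177386} - \frac{500625}{- \frac{103476}{4874} + \frac{162600}{-231852}} = \left(-442946\right) \frac{1}{177386} - \frac{500625}{\left(-103476\right) \frac{1}{4874} + 162600 \left(- \frac{1}{231852}\right)} = - \frac{221473}{88693} - \frac{500625}{- \frac{51738}{2437} - \frac{13550}{19321}} = - \frac{221473}{88693} - \frac{500625}{- \frac{1032651248}{47085277}} = - \frac{221473}{88693} - - \frac{23572066798125}{1032651248} = - \frac{221473}{88693} + \frac{23572066798125}{1032651248} = \frac{2090448616156252321}{91588937138864}$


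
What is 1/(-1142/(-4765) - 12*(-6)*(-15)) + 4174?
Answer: 21475467327/5145058 ≈ 4174.0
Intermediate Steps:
1/(-1142/(-4765) - 12*(-6)*(-15)) + 4174 = 1/(-1142*(-1/4765) + 72*(-15)) + 4174 = 1/(1142/4765 - 1080) + 4174 = 1/(-5145058/4765) + 4174 = -4765/5145058 + 4174 = 21475467327/5145058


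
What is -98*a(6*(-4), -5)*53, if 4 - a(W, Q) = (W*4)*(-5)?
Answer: 2472344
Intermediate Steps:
a(W, Q) = 4 + 20*W (a(W, Q) = 4 - W*4*(-5) = 4 - 4*W*(-5) = 4 - (-20)*W = 4 + 20*W)
-98*a(6*(-4), -5)*53 = -98*(4 + 20*(6*(-4)))*53 = -98*(4 + 20*(-24))*53 = -98*(4 - 480)*53 = -98*(-476)*53 = 46648*53 = 2472344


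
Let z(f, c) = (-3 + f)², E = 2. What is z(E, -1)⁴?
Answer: 1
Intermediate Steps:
z(E, -1)⁴ = ((-3 + 2)²)⁴ = ((-1)²)⁴ = 1⁴ = 1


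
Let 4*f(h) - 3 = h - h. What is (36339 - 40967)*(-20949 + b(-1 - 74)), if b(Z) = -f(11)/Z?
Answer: 2423798143/25 ≈ 9.6952e+7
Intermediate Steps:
f(h) = 3/4 (f(h) = 3/4 + (h - h)/4 = 3/4 + (1/4)*0 = 3/4 + 0 = 3/4)
b(Z) = -3/(4*Z)
(36339 - 40967)*(-20949 + b(-1 - 74)) = (36339 - 40967)*(-20949 - 3/(4*(-1 - 74))) = -4628*(-20949 - 3/4/(-75)) = -4628*(-20949 - 3/4*(-1/75)) = -4628*(-20949 + 1/100) = -4628*(-2094899/100) = 2423798143/25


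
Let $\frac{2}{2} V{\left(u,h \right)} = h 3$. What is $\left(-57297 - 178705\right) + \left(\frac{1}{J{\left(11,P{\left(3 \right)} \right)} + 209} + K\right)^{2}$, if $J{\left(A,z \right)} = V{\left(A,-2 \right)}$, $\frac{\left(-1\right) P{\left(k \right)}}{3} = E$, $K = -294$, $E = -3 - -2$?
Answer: $- \frac{6163584657}{41209} \approx -1.4957 \cdot 10^{5}$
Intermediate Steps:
$E = -1$ ($E = -3 + 2 = -1$)
$P{\left(k \right)} = 3$ ($P{\left(k \right)} = \left(-3\right) \left(-1\right) = 3$)
$V{\left(u,h \right)} = 3 h$ ($V{\left(u,h \right)} = h 3 = 3 h$)
$J{\left(A,z \right)} = -6$ ($J{\left(A,z \right)} = 3 \left(-2\right) = -6$)
$\left(-57297 - 178705\right) + \left(\frac{1}{J{\left(11,P{\left(3 \right)} \right)} + 209} + K\right)^{2} = \left(-57297 - 178705\right) + \left(\frac{1}{-6 + 209} - 294\right)^{2} = \left(-57297 - 178705\right) + \left(\frac{1}{203} - 294\right)^{2} = -236002 + \left(\frac{1}{203} - 294\right)^{2} = -236002 + \left(- \frac{59681}{203}\right)^{2} = -236002 + \frac{3561821761}{41209} = - \frac{6163584657}{41209}$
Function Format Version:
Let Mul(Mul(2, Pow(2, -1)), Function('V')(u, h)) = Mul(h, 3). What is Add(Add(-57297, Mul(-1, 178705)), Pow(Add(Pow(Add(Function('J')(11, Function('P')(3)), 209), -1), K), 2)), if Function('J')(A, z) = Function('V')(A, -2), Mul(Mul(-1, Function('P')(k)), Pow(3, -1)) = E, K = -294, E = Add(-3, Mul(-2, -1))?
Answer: Rational(-6163584657, 41209) ≈ -1.4957e+5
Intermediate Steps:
E = -1 (E = Add(-3, 2) = -1)
Function('P')(k) = 3 (Function('P')(k) = Mul(-3, -1) = 3)
Function('V')(u, h) = Mul(3, h) (Function('V')(u, h) = Mul(h, 3) = Mul(3, h))
Function('J')(A, z) = -6 (Function('J')(A, z) = Mul(3, -2) = -6)
Add(Add(-57297, Mul(-1, 178705)), Pow(Add(Pow(Add(Function('J')(11, Function('P')(3)), 209), -1), K), 2)) = Add(Add(-57297, Mul(-1, 178705)), Pow(Add(Pow(Add(-6, 209), -1), -294), 2)) = Add(Add(-57297, -178705), Pow(Add(Pow(203, -1), -294), 2)) = Add(-236002, Pow(Add(Rational(1, 203), -294), 2)) = Add(-236002, Pow(Rational(-59681, 203), 2)) = Add(-236002, Rational(3561821761, 41209)) = Rational(-6163584657, 41209)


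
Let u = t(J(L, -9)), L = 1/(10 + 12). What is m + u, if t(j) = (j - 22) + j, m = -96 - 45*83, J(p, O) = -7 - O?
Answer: -3849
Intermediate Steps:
L = 1/22 ≈ 0.045455
m = -3831 (m = -96 - 3735 = -3831)
t(j) = -22 + 2*j (t(j) = (-22 + j) + j = -22 + 2*j)
u = -18 (u = -22 + 2*(-7 - 1*(-9)) = -22 + 2*(-7 + 9) = -22 + 2*2 = -22 + 4 = -18)
m + u = -3831 - 18 = -3849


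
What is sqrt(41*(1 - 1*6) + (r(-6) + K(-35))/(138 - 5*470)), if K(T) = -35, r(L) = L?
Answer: I*sqrt(250740707)/1106 ≈ 14.317*I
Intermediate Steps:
sqrt(41*(1 - 1*6) + (r(-6) + K(-35))/(138 - 5*470)) = sqrt(41*(1 - 1*6) + (-6 - 35)/(138 - 5*470)) = sqrt(41*(1 - 6) - 41/(138 - 2350)) = sqrt(41*(-5) - 41/(-2212)) = sqrt(-205 - 41*(-1/2212)) = sqrt(-205 + 41/2212) = sqrt(-453419/2212) = I*sqrt(250740707)/1106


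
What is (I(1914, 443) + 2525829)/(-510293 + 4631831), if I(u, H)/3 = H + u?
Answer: 422150/686923 ≈ 0.61455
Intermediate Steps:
I(u, H) = 3*H + 3*u (I(u, H) = 3*(H + u) = 3*H + 3*u)
(I(1914, 443) + 2525829)/(-510293 + 4631831) = ((3*443 + 3*1914) + 2525829)/(-510293 + 4631831) = ((1329 + 5742) + 2525829)/4121538 = (7071 + 2525829)*(1/4121538) = 2532900*(1/4121538) = 422150/686923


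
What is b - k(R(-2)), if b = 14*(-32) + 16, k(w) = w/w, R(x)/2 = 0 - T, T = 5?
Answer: -433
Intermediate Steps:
R(x) = -10 (R(x) = 2*(0 - 1*5) = 2*(0 - 5) = 2*(-5) = -10)
k(w) = 1
b = -432 (b = -448 + 16 = -432)
b - k(R(-2)) = -432 - 1*1 = -432 - 1 = -433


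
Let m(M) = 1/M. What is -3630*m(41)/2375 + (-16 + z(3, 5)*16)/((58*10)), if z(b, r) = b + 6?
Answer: 103586/564775 ≈ 0.18341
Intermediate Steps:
z(b, r) = 6 + b
-3630*m(41)/2375 + (-16 + z(3, 5)*16)/((58*10)) = -3630/(2375/(1/41)) + (-16 + (6 + 3)*16)/((58*10)) = -3630/(2375/(1/41)) + (-16 + 9*16)/580 = -3630/(2375*41) + (-16 + 144)*(1/580) = -3630/97375 + 128*(1/580) = -3630*1/97375 + 32/145 = -726/19475 + 32/145 = 103586/564775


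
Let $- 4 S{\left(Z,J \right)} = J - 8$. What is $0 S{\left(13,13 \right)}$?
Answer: $0$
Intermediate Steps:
$S{\left(Z,J \right)} = 2 - \frac{J}{4}$ ($S{\left(Z,J \right)} = - \frac{J - 8}{4} = - \frac{-8 + J}{4} = 2 - \frac{J}{4}$)
$0 S{\left(13,13 \right)} = 0 \left(2 - \frac{13}{4}\right) = 0 \left(- \frac{5}{4}\right) = 0$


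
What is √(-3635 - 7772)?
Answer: I*√11407 ≈ 106.8*I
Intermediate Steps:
√(-3635 - 7772) = √(-11407) = I*√11407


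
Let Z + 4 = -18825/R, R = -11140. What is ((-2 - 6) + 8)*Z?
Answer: 0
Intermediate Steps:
Z = -5147/2228 (Z = -4 - 18825/(-11140) = -4 - 18825*(-1/11140) = -4 + 3765/2228 = -5147/2228 ≈ -2.3101)
((-2 - 6) + 8)*Z = ((-2 - 6) + 8)*(-5147/2228) = (-8 + 8)*(-5147/2228) = 0*(-5147/2228) = 0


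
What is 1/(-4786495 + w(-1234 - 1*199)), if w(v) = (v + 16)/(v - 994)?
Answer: -2427/11616821948 ≈ -2.0892e-7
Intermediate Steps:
w(v) = (16 + v)/(-994 + v)
1/(-4786495 + w(-1234 - 1*199)) = 1/(-4786495 + (16 + (-1234 - 1*199))/(-994 + (-1234 - 1*199))) = 1/(-4786495 + (16 + (-1234 - 199))/(-994 + (-1234 - 199))) = 1/(-4786495 + (16 - 1433)/(-994 - 1433)) = 1/(-4786495 - 1417/(-2427)) = 1/(-4786495 - 1/2427*(-1417)) = 1/(-4786495 + 1417/2427) = 1/(-11616821948/2427) = -2427/11616821948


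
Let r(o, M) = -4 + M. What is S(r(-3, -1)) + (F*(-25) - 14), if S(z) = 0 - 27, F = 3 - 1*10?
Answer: 134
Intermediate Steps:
F = -7 (F = 3 - 10 = -7)
S(z) = -27
S(r(-3, -1)) + (F*(-25) - 14) = -27 + (-7*(-25) - 14) = -27 + (175 - 14) = -27 + 161 = 134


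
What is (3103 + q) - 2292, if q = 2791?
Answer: 3602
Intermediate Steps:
(3103 + q) - 2292 = (3103 + 2791) - 2292 = 5894 - 2292 = 3602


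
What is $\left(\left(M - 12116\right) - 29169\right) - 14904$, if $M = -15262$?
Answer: $-71451$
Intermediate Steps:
$\left(\left(M - 12116\right) - 29169\right) - 14904 = \left(\left(-15262 - 12116\right) - 29169\right) - 14904 = \left(-27378 - 29169\right) - 14904 = -56547 - 14904 = -71451$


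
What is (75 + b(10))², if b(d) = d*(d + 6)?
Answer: 55225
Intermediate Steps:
b(d) = d*(6 + d)
(75 + b(10))² = (75 + 10*(6 + 10))² = (75 + 10*16)² = (75 + 160)² = 235² = 55225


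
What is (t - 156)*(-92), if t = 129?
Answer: 2484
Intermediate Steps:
(t - 156)*(-92) = (129 - 156)*(-92) = -27*(-92) = 2484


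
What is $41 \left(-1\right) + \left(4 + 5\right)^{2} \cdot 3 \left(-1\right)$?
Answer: $-284$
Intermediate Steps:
$41 \left(-1\right) + \left(4 + 5\right)^{2} \cdot 3 \left(-1\right) = -41 + 9^{2} \cdot 3 \left(-1\right) = -41 + 81 \cdot 3 \left(-1\right) = -41 + 243 \left(-1\right) = -41 - 243 = -284$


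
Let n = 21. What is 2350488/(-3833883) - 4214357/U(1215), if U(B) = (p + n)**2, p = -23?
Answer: -5385787020061/5111844 ≈ -1.0536e+6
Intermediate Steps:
U(B) = 4 (U(B) = (-23 + 21)**2 = (-2)**2 = 4)
2350488/(-3833883) - 4214357/U(1215) = 2350488/(-3833883) - 4214357/4 = 2350488*(-1/3833883) - 4214357*1/4 = -783496/1277961 - 4214357/4 = -5385787020061/5111844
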